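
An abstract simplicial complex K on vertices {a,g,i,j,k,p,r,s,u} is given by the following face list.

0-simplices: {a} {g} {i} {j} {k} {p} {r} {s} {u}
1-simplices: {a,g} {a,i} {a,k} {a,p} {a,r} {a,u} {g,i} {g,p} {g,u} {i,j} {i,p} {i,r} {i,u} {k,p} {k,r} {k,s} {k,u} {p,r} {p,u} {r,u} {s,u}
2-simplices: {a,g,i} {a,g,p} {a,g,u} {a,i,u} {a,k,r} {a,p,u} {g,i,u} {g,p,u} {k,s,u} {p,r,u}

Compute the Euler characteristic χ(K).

χ(K)=-2

n_0=9 n_1=21 n_2=10
χ=+9−21+10=-2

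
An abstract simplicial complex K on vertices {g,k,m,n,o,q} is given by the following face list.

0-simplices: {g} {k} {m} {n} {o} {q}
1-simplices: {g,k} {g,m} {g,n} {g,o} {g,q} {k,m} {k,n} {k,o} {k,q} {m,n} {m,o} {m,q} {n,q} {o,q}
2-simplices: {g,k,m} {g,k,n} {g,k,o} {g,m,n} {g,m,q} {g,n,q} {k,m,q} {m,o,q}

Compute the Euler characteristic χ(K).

n_0=6 n_1=14 n_2=8
χ=+6−14+8=0

χ(K)=0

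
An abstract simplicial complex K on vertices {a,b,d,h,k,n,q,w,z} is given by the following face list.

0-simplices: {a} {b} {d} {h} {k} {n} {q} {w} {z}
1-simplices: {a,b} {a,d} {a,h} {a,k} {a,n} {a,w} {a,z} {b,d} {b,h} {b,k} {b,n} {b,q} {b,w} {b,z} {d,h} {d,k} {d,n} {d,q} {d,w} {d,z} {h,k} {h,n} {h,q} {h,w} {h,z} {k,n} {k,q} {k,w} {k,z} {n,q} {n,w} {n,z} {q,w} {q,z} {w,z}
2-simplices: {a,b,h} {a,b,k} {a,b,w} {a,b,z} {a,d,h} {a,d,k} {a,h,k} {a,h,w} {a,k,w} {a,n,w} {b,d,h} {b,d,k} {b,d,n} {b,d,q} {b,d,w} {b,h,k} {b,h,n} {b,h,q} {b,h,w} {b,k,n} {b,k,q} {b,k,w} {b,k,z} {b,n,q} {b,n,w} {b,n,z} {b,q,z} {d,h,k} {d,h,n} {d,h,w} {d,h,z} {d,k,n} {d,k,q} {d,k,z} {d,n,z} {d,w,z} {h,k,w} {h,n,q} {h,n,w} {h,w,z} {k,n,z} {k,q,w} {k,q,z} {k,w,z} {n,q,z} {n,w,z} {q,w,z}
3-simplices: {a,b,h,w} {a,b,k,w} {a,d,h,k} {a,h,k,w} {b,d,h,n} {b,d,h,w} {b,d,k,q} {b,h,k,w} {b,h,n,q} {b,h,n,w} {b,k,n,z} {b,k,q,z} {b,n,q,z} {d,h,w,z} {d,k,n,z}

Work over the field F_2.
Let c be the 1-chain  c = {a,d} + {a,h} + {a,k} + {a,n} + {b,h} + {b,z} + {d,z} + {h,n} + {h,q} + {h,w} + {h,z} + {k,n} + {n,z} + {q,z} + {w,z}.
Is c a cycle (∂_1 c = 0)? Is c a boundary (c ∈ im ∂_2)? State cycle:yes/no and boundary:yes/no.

cycle:yes boundary:yes

n_0=9 n_1=35 n_2=47 n_3=15  [Z2]
∂1: piv[ab,ad,ah,ak,an,aw,az,bq] rk=8  ker:bd,bh,bk,bn,bw,bz,dh,dk,dn,dq,dw,dz,hk,hn,hq,hw,hz,kn,kq,kw,kz,nq,nw,nz,qw,qz,wz
∂2: piv[abh,abk,abw,abz,adh,adk,ahk,ahw,akw,anw,bdh,bdn,bdq,bdw,bhn,bhq,bkn,bkq,bkz,bnq,bnw,bnz,bqz,dhz,dkz,dwz,kqw] rk=27  ker:bdk,bhk,bhw,bkw,dhk,dhn,dhw,dkn,dkq,dnz,hkw,hnq,hnw,hwz,knz,kqz,kwz,nqz,nwz,qwz
∂3: piv[abhw,abkw,adhk,ahkw,bdhn,bdhw,bdkq,bhkw,bhnq,bhnw,bknz,bkqz,bnqz,dhwz,dknz] rk=15
∂1c = 0
c vs im∂2: reduces to 0 ⇒ boundary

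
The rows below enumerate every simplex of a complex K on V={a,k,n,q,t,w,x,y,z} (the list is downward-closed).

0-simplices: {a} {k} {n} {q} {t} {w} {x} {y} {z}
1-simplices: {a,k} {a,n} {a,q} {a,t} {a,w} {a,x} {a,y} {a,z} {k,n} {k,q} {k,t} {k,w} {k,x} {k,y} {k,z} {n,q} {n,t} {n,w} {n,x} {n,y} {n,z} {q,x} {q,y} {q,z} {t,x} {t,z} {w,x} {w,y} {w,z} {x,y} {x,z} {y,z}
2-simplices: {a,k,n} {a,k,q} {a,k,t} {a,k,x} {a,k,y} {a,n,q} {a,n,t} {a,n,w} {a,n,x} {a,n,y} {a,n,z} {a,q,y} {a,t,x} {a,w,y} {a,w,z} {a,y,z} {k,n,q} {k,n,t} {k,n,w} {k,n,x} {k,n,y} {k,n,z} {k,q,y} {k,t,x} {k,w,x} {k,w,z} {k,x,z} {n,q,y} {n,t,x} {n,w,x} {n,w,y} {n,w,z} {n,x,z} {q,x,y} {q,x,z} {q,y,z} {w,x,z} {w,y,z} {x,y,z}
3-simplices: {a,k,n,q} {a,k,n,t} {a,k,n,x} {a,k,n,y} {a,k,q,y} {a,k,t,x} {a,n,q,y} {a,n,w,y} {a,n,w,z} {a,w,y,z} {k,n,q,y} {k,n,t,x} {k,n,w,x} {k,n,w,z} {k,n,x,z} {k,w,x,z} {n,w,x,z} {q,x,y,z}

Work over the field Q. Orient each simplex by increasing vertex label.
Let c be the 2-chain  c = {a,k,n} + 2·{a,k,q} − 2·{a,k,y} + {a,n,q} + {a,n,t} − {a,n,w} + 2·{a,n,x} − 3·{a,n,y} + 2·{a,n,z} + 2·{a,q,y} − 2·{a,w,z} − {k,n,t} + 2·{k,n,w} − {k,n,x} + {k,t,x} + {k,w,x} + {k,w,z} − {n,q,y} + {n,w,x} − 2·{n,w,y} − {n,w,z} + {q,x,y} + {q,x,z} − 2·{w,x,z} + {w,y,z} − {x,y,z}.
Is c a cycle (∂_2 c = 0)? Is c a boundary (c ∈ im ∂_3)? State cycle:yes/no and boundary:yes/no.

cycle:no boundary:no

n_0=9 n_1=32 n_2=39 n_3=18  [Q]
∂1: piv[ak,an,aq,at,aw,ax,ay,az] rk=8  ker:kn,kq,kt,kw,kx,ky,kz,nq,nt,nw,nx,ny,nz,qx,qy,qz,tx,tz,wx,wy,wz,xy,xz,yz
∂2: piv[akn,akq,akt,akx,aky,anq,ant,anw,anx,any,anz,aqy,atx,awy,awz,ayz,knw,knz,kwx,kxz,qxy,qxz,qyz] rk=23  ker:knq,knt,knx,kny,kqy,ktx,kwz,nqy,ntx,nwx,nwy,nwz,nxz,wxz,wyz,xyz
∂3: piv[aknq,aknt,aknx,akny,akqy,aktx,anqy,anwy,anwz,awyz,kntx,knwx,knwz,knxz,kwxz,qxyz] rk=16  ker:knqy,nwxz
∂2c = {a,k} + {a,n} − {a,q} − {a,t} − {a,w} − 2·{a,x} + 3·{a,y} + {k,n} + 2·{k,q} + 2·{k,t} − {k,x} − 2·{k,y} − {k,z} − {n,w} + 3·{n,z} + 2·{q,x} − {q,z} + {t,x} − {w,y} − {w,z}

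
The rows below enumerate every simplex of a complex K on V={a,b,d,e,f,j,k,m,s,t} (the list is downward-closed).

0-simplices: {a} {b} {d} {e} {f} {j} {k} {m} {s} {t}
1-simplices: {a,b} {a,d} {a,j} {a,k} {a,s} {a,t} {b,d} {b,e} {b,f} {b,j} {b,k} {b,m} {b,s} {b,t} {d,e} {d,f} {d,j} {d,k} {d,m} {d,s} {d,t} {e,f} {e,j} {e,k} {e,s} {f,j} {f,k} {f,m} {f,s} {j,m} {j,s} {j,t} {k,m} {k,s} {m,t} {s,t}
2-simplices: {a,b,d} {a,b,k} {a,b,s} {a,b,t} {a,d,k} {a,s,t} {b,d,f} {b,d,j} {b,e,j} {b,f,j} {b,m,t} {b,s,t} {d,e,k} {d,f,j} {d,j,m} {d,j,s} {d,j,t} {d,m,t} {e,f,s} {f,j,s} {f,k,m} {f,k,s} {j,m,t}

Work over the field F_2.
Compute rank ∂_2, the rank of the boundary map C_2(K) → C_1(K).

rank∂_2=20

n_0=10 n_1=36 n_2=23  [Z2]
∂1: piv[ab,ad,aj,ak,as,at,be,bf,bm] rk=9  ker:bd,bj,bk,bs,bt,de,df,dj,dk,dm,ds,dt,ef,ej,ek,es,fj,fk,fm,fs,jm,js,jt,km,ks,mt,st
∂2: piv[abd,abk,abs,abt,adk,ast,bdf,bdj,bej,bfj,bmt,dek,djm,djs,djt,dmt,efs,fjs,fkm,fks] rk=20  ker:bst,dfj,jmt
rk∂_2=20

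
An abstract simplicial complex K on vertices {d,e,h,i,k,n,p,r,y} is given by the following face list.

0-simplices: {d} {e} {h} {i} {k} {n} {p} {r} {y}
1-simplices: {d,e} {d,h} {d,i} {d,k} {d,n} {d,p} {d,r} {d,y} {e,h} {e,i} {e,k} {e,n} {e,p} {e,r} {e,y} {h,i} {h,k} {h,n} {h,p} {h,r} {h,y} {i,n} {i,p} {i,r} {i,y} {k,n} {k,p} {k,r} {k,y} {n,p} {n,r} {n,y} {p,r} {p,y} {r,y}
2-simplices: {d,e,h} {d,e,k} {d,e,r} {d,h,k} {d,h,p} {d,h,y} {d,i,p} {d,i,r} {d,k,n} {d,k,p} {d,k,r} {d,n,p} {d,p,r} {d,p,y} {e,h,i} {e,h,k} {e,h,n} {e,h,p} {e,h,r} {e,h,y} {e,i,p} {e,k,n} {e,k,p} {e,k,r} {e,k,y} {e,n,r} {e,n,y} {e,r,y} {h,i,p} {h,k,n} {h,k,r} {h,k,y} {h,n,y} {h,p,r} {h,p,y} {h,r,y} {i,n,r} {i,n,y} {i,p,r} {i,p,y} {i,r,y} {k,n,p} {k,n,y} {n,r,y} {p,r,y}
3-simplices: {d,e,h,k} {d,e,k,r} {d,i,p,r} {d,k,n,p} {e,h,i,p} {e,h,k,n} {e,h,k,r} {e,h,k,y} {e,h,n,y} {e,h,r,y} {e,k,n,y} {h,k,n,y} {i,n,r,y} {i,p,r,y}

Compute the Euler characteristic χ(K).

χ(K)=5

n_0=9 n_1=35 n_2=45 n_3=14
χ=+9−35+45−14=5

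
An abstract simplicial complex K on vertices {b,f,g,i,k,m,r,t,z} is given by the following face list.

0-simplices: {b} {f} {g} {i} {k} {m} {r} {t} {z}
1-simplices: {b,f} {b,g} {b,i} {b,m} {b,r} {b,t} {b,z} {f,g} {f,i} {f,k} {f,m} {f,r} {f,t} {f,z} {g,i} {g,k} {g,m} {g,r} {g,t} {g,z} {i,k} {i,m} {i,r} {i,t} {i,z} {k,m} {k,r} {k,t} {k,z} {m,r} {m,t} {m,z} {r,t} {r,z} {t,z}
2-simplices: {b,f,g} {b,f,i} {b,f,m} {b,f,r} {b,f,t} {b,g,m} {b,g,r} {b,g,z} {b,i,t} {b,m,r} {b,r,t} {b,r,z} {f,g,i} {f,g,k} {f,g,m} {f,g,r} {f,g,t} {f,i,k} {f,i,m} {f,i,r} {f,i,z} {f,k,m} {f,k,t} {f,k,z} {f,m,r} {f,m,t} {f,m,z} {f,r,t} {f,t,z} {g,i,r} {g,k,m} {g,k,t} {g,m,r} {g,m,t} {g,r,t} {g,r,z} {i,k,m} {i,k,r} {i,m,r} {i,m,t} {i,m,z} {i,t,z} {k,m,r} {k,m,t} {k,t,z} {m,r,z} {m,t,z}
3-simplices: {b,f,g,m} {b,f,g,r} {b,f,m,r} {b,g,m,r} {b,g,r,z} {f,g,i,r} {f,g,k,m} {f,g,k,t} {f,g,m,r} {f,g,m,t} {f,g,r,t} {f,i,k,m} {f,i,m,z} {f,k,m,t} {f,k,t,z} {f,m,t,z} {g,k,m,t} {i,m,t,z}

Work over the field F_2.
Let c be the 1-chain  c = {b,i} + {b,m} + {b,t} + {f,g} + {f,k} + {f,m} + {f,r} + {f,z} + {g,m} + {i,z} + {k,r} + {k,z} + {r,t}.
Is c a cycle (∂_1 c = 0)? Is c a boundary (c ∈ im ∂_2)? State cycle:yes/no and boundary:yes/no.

n_0=9 n_1=35 n_2=47 n_3=18  [Z2]
∂1: piv[bf,bg,bi,bm,br,bt,bz,fk] rk=8  ker:fg,fi,fm,fr,ft,fz,gi,gk,gm,gr,gt,gz,ik,im,ir,it,iz,km,kr,kt,kz,mr,mt,mz,rt,rz,tz
∂2: piv[bfg,bfi,bfm,bfr,bft,bgm,bgr,bgz,bit,bmr,brt,brz,fgi,fgk,fgt,fik,fim,fir,fiz,fkm,fkt,fkz,fmt,fmz,ftz,ikr,mrz] rk=27  ker:fgm,fgr,fmr,frt,gir,gkm,gkt,gmr,gmt,grt,grz,ikm,imr,imt,imz,itz,kmr,kmt,ktz,mtz
∂3: piv[bfgm,bfgr,bfmr,bgmr,bgrz,fgir,fgkm,fgkt,fgmt,fgrt,fikm,fimz,fkmt,fktz,fmtz,imtz] rk=16  ker:fgmr,gkmt
∂1c = {b} + {f} + {k} + {m} + {r} + {z}

cycle:no boundary:no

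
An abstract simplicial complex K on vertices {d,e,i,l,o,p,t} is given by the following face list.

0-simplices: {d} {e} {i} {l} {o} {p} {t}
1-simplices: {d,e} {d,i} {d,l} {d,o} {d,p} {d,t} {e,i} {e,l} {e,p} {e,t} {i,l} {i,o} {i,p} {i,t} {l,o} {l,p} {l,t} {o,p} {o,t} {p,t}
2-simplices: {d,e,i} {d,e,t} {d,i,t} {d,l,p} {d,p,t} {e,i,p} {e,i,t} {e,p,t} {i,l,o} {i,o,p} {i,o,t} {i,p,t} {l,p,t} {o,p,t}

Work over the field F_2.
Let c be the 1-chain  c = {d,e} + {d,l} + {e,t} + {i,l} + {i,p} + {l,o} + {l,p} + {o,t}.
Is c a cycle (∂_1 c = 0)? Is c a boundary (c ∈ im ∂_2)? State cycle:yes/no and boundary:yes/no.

n_0=7 n_1=20 n_2=14  [Z2]
∂1: piv[de,di,dl,do,dp,dt] rk=6  ker:ei,el,ep,et,il,io,ip,it,lo,lp,lt,op,ot,pt
∂2: piv[dei,det,dit,dlp,dpt,eip,ept,ilo,iop,iot,lpt] rk=11  ker:eit,ipt,opt
∂1c = 0
c vs im∂2: reduces to 0 ⇒ boundary

cycle:yes boundary:yes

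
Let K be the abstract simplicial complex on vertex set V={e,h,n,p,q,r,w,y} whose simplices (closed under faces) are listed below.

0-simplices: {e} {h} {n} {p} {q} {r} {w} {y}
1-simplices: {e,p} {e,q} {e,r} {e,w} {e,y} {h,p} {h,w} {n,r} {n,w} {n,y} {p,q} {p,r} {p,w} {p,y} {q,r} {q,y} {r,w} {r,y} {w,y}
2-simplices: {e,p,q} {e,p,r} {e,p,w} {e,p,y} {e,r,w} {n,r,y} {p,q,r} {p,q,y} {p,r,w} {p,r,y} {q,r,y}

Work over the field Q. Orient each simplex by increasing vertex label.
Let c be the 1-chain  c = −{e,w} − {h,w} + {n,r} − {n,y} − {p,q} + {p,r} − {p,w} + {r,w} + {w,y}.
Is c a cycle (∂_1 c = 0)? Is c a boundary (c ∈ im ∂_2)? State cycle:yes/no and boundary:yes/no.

n_0=8 n_1=19 n_2=11  [Q]
∂1: piv[ep,eq,er,ew,ey,hp,nr] rk=7  ker:hw,nw,ny,pq,pr,pw,py,qr,qy,rw,ry,wy
∂2: piv[epq,epr,epw,epy,erw,nry,pqr,pqy,pry] rk=9  ker:prw,qry
∂1c = {e} + {h} + {p} − {q} + {r} − 3·{w}

cycle:no boundary:no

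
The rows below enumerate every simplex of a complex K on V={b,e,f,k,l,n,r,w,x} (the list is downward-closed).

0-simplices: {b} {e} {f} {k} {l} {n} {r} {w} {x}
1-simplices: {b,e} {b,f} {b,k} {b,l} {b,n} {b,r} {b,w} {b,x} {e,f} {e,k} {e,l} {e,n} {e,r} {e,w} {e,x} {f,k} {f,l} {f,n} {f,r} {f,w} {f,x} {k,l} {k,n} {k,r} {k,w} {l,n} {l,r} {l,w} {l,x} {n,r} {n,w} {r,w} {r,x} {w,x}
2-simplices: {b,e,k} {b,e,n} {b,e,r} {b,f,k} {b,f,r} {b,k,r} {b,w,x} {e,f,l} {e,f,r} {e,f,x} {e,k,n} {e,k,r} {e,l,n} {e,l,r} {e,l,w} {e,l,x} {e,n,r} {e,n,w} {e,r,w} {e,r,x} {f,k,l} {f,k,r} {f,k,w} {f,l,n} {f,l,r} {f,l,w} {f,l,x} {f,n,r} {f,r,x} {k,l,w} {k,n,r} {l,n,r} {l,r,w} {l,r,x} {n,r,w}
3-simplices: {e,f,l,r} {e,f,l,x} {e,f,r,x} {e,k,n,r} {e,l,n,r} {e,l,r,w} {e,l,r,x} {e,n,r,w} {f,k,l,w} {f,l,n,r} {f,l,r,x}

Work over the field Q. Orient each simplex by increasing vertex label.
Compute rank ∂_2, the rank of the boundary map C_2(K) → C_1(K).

n_0=9 n_1=34 n_2=35 n_3=11  [Q]
∂1: piv[be,bf,bk,bl,bn,br,bw,bx] rk=8  ker:ef,ek,el,en,er,ew,ex,fk,fl,fn,fr,fw,fx,kl,kn,kr,kw,ln,lr,lw,lx,nr,nw,rw,rx,wx
∂2: piv[bek,ben,ber,bfk,bfr,bkr,bwx,efl,efr,efx,ekn,eln,elr,elw,elx,enr,enw,erw,erx,fkl,fkw,fln,flw] rk=23  ker:ekr,fkr,flr,flx,fnr,frx,klw,knr,lnr,lrw,lrx,nrw
∂3: piv[eflr,eflx,efrx,eknr,elnr,elrw,elrx,enrw,fklw,flnr] rk=10  ker:flrx
rk∂_2=23

rank∂_2=23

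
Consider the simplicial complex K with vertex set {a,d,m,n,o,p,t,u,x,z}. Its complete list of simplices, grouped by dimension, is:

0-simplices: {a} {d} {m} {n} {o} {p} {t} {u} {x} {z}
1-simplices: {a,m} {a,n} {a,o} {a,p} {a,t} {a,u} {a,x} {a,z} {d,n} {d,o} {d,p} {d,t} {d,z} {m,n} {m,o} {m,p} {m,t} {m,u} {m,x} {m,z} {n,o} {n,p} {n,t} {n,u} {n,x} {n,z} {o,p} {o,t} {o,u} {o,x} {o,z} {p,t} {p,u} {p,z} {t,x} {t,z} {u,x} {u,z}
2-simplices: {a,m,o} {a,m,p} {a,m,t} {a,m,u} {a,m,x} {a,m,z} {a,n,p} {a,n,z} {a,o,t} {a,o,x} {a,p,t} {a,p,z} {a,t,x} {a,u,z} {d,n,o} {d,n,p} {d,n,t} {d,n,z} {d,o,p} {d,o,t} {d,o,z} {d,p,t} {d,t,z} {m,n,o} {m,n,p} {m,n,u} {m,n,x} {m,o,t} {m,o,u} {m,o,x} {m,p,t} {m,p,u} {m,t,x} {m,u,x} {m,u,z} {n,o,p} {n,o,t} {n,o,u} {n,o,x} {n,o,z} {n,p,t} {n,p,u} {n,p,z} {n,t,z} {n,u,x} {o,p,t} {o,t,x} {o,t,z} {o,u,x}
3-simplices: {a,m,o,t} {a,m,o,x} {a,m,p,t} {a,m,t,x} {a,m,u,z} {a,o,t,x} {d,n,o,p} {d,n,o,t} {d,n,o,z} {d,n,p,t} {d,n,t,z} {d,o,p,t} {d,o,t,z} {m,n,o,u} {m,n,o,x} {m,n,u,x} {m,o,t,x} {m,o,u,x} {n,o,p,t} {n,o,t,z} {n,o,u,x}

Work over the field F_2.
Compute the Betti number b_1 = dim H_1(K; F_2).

n_0=10 n_1=38 n_2=49 n_3=21  [Z2]
∂1: piv[am,an,ao,ap,at,au,ax,az,dn] rk=9  ker:do,dp,dt,dz,mn,mo,mp,mt,mu,mx,mz,no,np,nt,nu,nx,nz,op,ot,ou,ox,oz,pt,pu,pz,tx,tz,ux,uz
∂2: piv[amo,amp,amt,amu,amx,amz,anp,anz,aot,aox,apt,apz,atx,auz,dno,dnp,dnt,dnz,dop,dot,doz,dpt,dtz,mno,mnu,mnx,mou,mpu,mux] rk=29  ker:mnp,mot,mox,mpt,mtx,muz,nop,not,nou,nox,noz,npt,npu,npz,ntz,nux,opt,otx,otz,oux
∂3: piv[amot,amox,ampt,amtx,amuz,aotx,dnop,dnot,dnoz,dnpt,dntz,dopt,dotz,mnou,mnox,mnux,moux] rk=17  ker:motx,nopt,notz,noux
b_1=(38−9)−29=0

b_1=0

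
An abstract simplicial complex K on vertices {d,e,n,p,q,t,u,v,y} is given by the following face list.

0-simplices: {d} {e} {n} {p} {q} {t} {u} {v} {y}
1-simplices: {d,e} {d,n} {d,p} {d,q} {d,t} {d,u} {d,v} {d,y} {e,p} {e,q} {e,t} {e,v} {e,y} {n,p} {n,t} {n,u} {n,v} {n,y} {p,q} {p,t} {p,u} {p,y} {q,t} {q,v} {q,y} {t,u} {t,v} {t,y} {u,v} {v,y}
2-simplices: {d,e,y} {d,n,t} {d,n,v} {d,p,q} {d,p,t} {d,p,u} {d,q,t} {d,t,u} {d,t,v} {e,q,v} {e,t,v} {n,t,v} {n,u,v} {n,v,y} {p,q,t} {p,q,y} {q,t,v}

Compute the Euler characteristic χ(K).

n_0=9 n_1=30 n_2=17
χ=+9−30+17=-4

χ(K)=-4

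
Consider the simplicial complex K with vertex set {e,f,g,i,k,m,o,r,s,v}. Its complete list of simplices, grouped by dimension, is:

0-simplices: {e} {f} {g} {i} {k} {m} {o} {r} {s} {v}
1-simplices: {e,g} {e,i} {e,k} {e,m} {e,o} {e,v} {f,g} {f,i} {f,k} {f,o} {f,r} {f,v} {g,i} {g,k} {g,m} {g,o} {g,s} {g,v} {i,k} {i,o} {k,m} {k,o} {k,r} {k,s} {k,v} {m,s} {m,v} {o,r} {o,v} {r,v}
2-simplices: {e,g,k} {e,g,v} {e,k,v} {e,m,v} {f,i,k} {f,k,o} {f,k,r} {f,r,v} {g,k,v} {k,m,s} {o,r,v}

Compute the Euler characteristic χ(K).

n_0=10 n_1=30 n_2=11
χ=+10−30+11=-9

χ(K)=-9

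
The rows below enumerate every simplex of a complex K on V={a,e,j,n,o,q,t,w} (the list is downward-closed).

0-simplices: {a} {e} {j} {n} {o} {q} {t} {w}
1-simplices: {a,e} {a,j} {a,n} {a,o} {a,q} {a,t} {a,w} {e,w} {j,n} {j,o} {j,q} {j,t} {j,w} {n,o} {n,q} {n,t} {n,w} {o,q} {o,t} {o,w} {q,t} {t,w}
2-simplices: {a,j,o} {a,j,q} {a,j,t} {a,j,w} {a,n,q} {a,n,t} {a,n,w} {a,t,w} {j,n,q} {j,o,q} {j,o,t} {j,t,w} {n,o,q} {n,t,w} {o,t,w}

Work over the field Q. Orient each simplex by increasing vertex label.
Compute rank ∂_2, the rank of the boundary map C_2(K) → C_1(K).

rank∂_2=13

n_0=8 n_1=22 n_2=15  [Q]
∂1: piv[ae,aj,an,ao,aq,at,aw] rk=7  ker:ew,jn,jo,jq,jt,jw,no,nq,nt,nw,oq,ot,ow,qt,tw
∂2: piv[ajo,ajq,ajt,ajw,anq,ant,anw,atw,jnq,joq,jot,noq,otw] rk=13  ker:jtw,ntw
rk∂_2=13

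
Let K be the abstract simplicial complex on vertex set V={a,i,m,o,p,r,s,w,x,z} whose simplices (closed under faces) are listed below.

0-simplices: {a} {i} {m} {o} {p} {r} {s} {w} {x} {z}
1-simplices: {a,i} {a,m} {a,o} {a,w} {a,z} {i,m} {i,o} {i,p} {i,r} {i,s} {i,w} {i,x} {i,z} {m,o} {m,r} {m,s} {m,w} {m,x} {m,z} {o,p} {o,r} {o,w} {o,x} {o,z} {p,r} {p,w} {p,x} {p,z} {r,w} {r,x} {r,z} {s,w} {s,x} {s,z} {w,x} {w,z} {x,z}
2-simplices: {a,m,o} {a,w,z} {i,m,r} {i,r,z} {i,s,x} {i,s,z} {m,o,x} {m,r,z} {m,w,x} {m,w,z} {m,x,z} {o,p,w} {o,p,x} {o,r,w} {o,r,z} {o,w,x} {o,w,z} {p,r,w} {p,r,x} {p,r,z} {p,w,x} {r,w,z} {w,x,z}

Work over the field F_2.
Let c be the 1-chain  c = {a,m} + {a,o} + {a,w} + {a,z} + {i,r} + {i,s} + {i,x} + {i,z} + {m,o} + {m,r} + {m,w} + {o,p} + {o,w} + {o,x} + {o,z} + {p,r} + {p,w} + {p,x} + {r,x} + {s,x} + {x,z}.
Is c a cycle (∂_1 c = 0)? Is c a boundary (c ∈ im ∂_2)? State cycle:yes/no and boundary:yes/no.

n_0=10 n_1=37 n_2=23  [Z2]
∂1: piv[ai,am,ao,aw,az,ip,ir,is,ix] rk=9  ker:im,io,iw,iz,mo,mr,ms,mw,mx,mz,op,or,ow,ox,oz,pr,pw,px,pz,rw,rx,rz,sw,sx,sz,wx,wz,xz
∂2: piv[amo,awz,imr,irz,isx,isz,mox,mrz,mwx,mwz,mxz,opw,opx,orw,orz,owx,owz,prw,prx,prz] rk=20  ker:pwx,rwz,wxz
∂1c = 0
c vs im∂2: reduces to 0 ⇒ boundary

cycle:yes boundary:yes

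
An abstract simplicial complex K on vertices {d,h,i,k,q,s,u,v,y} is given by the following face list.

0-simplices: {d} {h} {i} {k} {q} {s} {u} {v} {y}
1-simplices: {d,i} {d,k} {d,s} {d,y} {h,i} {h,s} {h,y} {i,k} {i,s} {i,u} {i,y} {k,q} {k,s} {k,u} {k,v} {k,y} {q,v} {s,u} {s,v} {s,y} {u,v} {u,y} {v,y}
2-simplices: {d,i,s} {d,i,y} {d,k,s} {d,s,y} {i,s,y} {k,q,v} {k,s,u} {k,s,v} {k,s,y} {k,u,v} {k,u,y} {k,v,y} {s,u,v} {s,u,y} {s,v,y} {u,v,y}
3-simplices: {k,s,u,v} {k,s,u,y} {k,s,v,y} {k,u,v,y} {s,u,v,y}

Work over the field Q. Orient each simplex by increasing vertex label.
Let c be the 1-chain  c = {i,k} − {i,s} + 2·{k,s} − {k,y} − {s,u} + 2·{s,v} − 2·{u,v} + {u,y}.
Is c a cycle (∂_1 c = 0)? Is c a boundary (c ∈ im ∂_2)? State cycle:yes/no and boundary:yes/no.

cycle:yes boundary:no

n_0=9 n_1=23 n_2=16 n_3=5  [Q]
∂1: piv[di,dk,ds,dy,hi,iu,kq,kv] rk=8  ker:hs,hy,ik,is,iy,ks,ku,ky,qv,su,sv,sy,uv,uy,vy
∂2: piv[dis,diy,dks,dsy,kqv,ksu,ksv,ksy,kuv,kuy,kvy] rk=11  ker:isy,suv,suy,svy,uvy
∂3: piv[ksuv,ksuy,ksvy,kuvy] rk=4  ker:suvy
∂1c = 0
c vs im∂2: residual ≠ 0 ⇒ not boundary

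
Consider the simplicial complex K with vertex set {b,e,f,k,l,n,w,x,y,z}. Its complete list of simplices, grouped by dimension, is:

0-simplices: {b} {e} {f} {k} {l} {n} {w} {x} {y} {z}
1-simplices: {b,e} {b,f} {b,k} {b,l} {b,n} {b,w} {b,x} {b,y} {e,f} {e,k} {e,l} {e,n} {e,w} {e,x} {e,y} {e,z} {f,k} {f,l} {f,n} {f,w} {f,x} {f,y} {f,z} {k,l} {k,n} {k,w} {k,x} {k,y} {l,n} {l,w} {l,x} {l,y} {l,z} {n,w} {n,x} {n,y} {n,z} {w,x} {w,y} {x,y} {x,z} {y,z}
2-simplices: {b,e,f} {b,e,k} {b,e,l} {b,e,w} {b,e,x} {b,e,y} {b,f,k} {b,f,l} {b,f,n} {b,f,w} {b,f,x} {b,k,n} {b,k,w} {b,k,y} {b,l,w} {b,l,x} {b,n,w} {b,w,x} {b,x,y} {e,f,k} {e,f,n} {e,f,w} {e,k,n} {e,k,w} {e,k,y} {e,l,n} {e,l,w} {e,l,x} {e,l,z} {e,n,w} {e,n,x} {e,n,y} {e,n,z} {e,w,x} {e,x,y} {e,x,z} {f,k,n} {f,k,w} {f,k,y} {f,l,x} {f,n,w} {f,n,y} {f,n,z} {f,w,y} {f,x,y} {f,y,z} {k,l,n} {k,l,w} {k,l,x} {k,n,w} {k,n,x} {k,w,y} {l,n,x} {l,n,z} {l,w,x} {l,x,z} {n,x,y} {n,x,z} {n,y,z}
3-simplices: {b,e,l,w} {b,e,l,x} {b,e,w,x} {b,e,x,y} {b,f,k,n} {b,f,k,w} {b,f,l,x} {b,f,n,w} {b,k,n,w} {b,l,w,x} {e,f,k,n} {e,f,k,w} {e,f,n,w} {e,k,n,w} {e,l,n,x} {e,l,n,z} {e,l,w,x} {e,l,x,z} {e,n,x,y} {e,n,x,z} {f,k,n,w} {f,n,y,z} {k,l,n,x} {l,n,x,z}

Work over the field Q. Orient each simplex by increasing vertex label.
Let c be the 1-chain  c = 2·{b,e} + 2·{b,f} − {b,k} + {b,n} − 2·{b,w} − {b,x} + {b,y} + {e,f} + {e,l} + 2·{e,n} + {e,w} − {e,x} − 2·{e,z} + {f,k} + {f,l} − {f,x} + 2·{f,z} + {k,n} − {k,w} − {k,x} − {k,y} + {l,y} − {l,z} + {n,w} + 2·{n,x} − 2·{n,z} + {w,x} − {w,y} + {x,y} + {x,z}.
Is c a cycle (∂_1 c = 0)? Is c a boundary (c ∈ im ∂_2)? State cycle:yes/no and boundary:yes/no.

n_0=10 n_1=42 n_2=59 n_3=24  [Q]
∂1: piv[be,bf,bk,bl,bn,bw,bx,by,ez] rk=9  ker:ef,ek,el,en,ew,ex,ey,fk,fl,fn,fw,fx,fy,fz,kl,kn,kw,kx,ky,ln,lw,lx,ly,lz,nw,nx,ny,nz,wx,wy,xy,xz,yz
∂2: piv[bef,bek,bel,bew,bex,bey,bfk,bfl,bfn,bfw,bfx,bkn,bkw,bky,blw,blx,bnw,bwx,bxy,efn,eln,elz,enx,eny,enz,exz,fky,fnz,fwy,fyz,kln,klx] rk=32  ker:efk,efw,ekn,ekw,eky,elw,elx,enw,ewx,exy,fkn,fkw,flx,fnw,fny,fxy,klw,knw,knx,kwy,lnx,lnz,lwx,lxz,nxy,nxz,nyz
∂3: piv[belw,belx,bewx,bexy,bfkn,bfkw,bflx,bfnw,bknw,blwx,efkn,efkw,efnw,elnx,elnz,elxz,enxy,enxz,fnyz,klnx] rk=20  ker:eknw,elwx,fknw,lnxz
∂1c = −2·{b} + 2·{k} + 2·{l} + 3·{n} − {w} − 3·{x} + {y} − 2·{z}

cycle:no boundary:no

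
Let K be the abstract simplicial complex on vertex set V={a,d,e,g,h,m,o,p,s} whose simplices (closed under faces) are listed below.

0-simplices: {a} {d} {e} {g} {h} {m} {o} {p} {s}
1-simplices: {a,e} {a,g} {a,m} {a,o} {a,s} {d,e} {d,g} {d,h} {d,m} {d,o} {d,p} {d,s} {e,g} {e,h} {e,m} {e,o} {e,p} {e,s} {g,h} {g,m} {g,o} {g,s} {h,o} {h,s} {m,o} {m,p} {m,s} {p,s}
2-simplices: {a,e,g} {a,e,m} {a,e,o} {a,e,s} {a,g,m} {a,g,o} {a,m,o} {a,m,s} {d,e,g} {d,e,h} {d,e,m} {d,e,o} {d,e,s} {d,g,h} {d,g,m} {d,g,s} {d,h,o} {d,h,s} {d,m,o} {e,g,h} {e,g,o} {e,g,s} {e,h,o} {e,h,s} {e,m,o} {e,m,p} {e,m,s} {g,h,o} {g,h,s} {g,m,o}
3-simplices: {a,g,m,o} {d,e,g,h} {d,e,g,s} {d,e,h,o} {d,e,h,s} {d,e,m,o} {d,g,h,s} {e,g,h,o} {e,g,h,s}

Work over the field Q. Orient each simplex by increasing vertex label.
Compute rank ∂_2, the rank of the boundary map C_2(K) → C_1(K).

n_0=9 n_1=28 n_2=30 n_3=9  [Q]
∂1: piv[ae,ag,am,ao,as,de,dh,dp] rk=8  ker:dg,dm,do,ds,eg,eh,em,eo,ep,es,gh,gm,go,gs,ho,hs,mo,mp,ms,ps
∂2: piv[aeg,aem,aeo,aes,agm,ago,amo,ams,deg,deh,dem,deo,des,dgh,dgs,dho,dhs,emp] rk=18  ker:dgm,dmo,egh,ego,egs,eho,ehs,emo,ems,gho,ghs,gmo
∂3: piv[agmo,degh,degs,deho,dehs,demo,dghs,egho] rk=8  ker:eghs
rk∂_2=18

rank∂_2=18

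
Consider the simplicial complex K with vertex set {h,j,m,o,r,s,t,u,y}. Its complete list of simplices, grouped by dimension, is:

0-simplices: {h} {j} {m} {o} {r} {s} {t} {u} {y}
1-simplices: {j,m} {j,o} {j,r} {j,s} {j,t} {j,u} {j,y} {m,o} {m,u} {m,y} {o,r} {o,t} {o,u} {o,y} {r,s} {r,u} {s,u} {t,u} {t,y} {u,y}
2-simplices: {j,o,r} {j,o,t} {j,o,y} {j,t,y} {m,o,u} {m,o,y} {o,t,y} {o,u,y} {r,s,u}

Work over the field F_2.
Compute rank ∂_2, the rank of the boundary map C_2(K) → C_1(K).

n_0=9 n_1=20 n_2=9  [Z2]
∂1: piv[jm,jo,jr,js,jt,ju,jy] rk=7  ker:mo,mu,my,or,ot,ou,oy,rs,ru,su,tu,ty,uy
∂2: piv[jor,jot,joy,jty,mou,moy,ouy,rsu] rk=8  ker:oty
rk∂_2=8

rank∂_2=8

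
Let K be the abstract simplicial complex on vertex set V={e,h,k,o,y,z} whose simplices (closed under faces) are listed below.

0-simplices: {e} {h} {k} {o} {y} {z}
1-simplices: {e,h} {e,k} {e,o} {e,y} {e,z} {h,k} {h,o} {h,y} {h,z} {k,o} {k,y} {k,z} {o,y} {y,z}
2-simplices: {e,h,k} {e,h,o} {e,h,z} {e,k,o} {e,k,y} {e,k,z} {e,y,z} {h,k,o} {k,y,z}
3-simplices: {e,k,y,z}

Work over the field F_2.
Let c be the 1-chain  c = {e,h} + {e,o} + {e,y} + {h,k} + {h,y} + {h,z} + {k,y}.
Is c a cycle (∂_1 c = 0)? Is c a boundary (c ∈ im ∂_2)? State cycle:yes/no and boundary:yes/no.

cycle:no boundary:no

n_0=6 n_1=14 n_2=9 n_3=1  [Z2]
∂1: piv[eh,ek,eo,ey,ez] rk=5  ker:hk,ho,hy,hz,ko,ky,kz,oy,yz
∂2: piv[ehk,eho,ehz,eko,eky,ekz,eyz] rk=7  ker:hko,kyz
∂3: piv[ekyz] rk=1
∂1c = {e} + {o} + {y} + {z}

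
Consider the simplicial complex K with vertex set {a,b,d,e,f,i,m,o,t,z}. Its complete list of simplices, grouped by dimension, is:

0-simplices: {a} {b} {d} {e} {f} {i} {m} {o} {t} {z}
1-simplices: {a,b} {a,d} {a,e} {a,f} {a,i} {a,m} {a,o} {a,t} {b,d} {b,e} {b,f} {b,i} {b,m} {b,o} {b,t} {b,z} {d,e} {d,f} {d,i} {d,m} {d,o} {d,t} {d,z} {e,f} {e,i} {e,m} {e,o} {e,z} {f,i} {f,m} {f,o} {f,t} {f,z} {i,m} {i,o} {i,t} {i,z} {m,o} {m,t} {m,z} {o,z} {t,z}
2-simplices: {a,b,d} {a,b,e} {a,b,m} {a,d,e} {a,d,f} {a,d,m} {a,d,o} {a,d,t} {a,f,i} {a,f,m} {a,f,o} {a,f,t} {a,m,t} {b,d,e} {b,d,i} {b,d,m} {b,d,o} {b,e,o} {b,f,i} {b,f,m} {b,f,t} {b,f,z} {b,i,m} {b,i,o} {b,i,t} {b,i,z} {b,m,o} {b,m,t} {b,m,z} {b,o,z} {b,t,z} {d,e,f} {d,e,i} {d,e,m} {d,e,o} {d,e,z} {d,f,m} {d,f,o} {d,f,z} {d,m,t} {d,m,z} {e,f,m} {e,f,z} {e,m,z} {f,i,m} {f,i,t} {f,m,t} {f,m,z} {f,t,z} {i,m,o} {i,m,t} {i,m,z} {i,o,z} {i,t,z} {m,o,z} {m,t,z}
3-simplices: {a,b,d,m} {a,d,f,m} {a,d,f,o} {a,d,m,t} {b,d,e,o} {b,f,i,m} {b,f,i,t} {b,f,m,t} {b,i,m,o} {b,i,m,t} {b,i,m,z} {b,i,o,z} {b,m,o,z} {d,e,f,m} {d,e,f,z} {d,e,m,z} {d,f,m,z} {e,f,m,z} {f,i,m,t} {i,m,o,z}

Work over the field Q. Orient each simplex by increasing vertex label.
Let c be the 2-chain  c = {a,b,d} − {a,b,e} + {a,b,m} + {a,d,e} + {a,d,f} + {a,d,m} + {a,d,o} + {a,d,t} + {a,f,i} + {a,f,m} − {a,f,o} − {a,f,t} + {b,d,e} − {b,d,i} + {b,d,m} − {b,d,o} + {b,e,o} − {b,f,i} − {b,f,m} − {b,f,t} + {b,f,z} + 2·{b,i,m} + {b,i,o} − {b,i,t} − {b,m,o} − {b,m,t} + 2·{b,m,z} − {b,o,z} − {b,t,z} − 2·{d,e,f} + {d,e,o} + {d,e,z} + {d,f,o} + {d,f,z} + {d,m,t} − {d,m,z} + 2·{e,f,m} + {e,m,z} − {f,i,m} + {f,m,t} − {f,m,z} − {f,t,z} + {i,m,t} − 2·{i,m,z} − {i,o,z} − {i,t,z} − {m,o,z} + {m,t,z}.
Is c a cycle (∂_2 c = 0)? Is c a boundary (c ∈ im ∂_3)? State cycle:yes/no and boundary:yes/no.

cycle:no boundary:no

n_0=10 n_1=42 n_2=56 n_3=20  [Q]
∂1: piv[ab,ad,ae,af,ai,am,ao,at,bz] rk=9  ker:bd,be,bf,bi,bm,bo,bt,de,df,di,dm,do,dt,dz,ef,ei,em,eo,ez,fi,fm,fo,ft,fz,im,io,it,iz,mo,mt,mz,oz,tz
∂2: piv[abd,abe,abm,ade,adf,adm,ado,adt,afi,afm,afo,aft,amt,bdi,bdo,beo,bfi,bfm,bft,bfz,bim,bio,bit,biz,bmo,bmz,boz,btz,def,dei,dem,dez,dfz] rk=33  ker:bde,bdm,bmt,deo,dfm,dfo,dmt,dmz,efm,efz,emz,fim,fit,fmt,fmz,ftz,imo,imt,imz,ioz,itz,moz,mtz
∂3: piv[abdm,adfm,adfo,admt,bdeo,bfim,bfit,bfmt,bimo,bimt,bimz,bioz,bmoz,defm,defz,demz,dfmz] rk=17  ker:efmz,fimt,imoz
∂2c = {a,b} + 4·{a,d} − {a,f} − {a,i} − 3·{a,m} + {b,d} − {b,e} − 2·{b,f} + 4·{b,i} − {b,m} − {b,o} + 2·{b,t} − {b,z} + 2·{d,e} + 5·{d,f} − {d,i} + 2·{d,m} − 2·{d,o} − {d,z} − {e,m} + 2·{e,o} − {f,i} + 3·{f,m} − 4·{f,t} + 4·{f,z} − 3·{i,t} + 4·{i,z} − 2·{m,o} + 3·{m,t} − {m,z} − 3·{o,z} − 2·{t,z}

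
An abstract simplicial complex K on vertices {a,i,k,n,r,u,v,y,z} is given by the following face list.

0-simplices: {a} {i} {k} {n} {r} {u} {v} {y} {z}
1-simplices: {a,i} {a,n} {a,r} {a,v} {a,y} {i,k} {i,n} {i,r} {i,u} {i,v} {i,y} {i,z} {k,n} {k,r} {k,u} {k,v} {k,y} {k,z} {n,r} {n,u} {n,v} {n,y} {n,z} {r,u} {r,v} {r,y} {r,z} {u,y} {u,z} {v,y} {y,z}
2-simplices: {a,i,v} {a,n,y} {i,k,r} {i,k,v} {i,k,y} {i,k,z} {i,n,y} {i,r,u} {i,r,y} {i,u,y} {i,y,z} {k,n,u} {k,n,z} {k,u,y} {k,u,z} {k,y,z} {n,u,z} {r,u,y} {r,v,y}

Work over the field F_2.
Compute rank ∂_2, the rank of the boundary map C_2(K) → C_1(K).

rank∂_2=16

n_0=9 n_1=31 n_2=19  [Z2]
∂1: piv[ai,an,ar,av,ay,ik,iu,iz] rk=8  ker:in,ir,iv,iy,kn,kr,ku,kv,ky,kz,nr,nu,nv,ny,nz,ru,rv,ry,rz,uy,uz,vy,yz
∂2: piv[aiv,any,ikr,ikv,iky,ikz,iny,iru,iry,iuy,iyz,knu,knz,kuy,kuz,rvy] rk=16  ker:kyz,nuz,ruy
rk∂_2=16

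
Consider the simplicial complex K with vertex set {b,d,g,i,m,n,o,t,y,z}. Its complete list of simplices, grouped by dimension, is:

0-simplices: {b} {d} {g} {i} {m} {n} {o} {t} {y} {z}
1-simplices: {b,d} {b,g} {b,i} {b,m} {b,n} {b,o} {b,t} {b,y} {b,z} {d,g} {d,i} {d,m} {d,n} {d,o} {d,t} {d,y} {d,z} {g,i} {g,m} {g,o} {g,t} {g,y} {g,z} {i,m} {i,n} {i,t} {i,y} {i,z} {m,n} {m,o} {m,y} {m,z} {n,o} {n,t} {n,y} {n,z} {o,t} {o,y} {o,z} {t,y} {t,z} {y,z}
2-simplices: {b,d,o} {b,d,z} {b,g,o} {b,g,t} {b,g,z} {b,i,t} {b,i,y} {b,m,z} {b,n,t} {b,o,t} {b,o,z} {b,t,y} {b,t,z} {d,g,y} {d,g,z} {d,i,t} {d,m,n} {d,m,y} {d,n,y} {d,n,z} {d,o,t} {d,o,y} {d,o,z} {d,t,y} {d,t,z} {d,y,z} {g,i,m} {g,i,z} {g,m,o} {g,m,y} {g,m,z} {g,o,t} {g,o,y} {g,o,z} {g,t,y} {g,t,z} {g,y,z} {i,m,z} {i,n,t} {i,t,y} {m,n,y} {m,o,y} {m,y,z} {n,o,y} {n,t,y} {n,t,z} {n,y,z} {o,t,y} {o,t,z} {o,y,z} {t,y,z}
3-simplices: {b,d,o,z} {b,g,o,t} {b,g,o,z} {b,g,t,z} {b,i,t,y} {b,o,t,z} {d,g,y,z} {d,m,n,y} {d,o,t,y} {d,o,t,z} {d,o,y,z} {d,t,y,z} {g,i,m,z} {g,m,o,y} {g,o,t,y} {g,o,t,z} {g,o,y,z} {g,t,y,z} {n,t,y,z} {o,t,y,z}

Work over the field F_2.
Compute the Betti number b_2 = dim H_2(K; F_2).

b_2=2

n_0=10 n_1=42 n_2=51 n_3=20  [Z2]
∂1: piv[bd,bg,bi,bm,bn,bo,bt,by,bz] rk=9  ker:dg,di,dm,dn,do,dt,dy,dz,gi,gm,go,gt,gy,gz,im,in,it,iy,iz,mn,mo,my,mz,no,nt,ny,nz,ot,oy,oz,ty,tz,yz
∂2: piv[bdo,bdz,bgo,bgt,bgz,bit,biy,bmz,bnt,bot,boz,bty,btz,dgy,dgz,dit,dmn,dmy,dny,dnz,dot,doy,dty,dyz,gim,giz,gmo,gmy,gmz,int,noy,nty] rk=32  ker:doz,dtz,got,goy,goz,gty,gtz,gyz,imz,ity,mny,moy,myz,ntz,nyz,oty,otz,oyz,tyz
∂3: piv[bdoz,bgot,bgoz,bgtz,bity,botz,dgyz,dmny,doty,dotz,doyz,dtyz,gimz,gmoy,goty,goyz,ntyz] rk=17  ker:gotz,gtyz,otyz
b_2=(51−32)−17=2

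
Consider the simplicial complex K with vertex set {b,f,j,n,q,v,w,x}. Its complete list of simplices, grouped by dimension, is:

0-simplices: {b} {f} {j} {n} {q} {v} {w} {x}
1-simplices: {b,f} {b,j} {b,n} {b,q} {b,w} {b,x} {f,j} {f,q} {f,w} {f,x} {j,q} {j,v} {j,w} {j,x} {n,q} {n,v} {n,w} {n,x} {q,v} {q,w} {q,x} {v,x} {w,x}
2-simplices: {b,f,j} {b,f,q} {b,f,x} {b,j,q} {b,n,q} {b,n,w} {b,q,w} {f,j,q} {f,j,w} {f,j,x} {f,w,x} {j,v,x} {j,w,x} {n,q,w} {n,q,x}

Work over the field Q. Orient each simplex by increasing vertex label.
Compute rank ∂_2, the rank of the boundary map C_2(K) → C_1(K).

rank∂_2=12

n_0=8 n_1=23 n_2=15  [Q]
∂1: piv[bf,bj,bn,bq,bw,bx,jv] rk=7  ker:fj,fq,fw,fx,jq,jw,jx,nq,nv,nw,nx,qv,qw,qx,vx,wx
∂2: piv[bfj,bfq,bfx,bjq,bnq,bnw,bqw,fjw,fjx,fwx,jvx,nqx] rk=12  ker:fjq,jwx,nqw
rk∂_2=12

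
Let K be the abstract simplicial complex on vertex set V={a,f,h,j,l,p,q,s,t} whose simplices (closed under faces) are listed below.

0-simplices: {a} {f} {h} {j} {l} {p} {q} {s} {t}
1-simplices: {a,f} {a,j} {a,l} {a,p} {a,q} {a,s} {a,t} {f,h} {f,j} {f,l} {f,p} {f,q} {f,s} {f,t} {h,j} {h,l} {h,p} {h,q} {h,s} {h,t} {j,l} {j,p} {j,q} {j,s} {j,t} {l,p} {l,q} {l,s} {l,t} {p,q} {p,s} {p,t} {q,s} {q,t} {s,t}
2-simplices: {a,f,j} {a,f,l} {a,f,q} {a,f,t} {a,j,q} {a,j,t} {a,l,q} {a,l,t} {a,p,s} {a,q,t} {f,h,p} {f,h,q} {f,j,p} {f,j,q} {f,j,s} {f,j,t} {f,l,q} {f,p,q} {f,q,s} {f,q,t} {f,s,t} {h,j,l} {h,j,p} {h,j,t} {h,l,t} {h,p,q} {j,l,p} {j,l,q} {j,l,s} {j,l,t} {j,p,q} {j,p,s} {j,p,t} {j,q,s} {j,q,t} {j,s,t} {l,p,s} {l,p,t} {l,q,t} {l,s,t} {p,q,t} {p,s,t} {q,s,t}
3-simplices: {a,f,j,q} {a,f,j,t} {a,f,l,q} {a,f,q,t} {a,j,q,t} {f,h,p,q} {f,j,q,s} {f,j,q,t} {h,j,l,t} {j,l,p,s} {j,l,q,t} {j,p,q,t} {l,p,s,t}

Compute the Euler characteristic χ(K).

χ(K)=4

n_0=9 n_1=35 n_2=43 n_3=13
χ=+9−35+43−13=4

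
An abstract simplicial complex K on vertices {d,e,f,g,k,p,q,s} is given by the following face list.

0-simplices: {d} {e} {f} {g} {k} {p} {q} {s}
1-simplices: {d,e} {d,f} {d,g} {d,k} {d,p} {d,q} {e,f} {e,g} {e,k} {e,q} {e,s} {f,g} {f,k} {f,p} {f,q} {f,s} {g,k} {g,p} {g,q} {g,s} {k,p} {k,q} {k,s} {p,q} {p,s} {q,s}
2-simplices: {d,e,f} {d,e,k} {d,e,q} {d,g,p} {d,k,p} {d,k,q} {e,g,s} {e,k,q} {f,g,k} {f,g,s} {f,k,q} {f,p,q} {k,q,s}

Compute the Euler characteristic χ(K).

n_0=8 n_1=26 n_2=13
χ=+8−26+13=-5

χ(K)=-5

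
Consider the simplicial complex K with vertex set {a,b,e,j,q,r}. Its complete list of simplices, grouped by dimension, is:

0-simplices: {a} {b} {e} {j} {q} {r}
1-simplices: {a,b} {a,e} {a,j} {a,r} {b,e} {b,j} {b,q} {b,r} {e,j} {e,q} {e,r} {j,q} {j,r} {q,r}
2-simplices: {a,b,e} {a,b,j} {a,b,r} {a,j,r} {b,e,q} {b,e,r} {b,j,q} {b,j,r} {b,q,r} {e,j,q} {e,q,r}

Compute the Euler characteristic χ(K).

χ(K)=3

n_0=6 n_1=14 n_2=11
χ=+6−14+11=3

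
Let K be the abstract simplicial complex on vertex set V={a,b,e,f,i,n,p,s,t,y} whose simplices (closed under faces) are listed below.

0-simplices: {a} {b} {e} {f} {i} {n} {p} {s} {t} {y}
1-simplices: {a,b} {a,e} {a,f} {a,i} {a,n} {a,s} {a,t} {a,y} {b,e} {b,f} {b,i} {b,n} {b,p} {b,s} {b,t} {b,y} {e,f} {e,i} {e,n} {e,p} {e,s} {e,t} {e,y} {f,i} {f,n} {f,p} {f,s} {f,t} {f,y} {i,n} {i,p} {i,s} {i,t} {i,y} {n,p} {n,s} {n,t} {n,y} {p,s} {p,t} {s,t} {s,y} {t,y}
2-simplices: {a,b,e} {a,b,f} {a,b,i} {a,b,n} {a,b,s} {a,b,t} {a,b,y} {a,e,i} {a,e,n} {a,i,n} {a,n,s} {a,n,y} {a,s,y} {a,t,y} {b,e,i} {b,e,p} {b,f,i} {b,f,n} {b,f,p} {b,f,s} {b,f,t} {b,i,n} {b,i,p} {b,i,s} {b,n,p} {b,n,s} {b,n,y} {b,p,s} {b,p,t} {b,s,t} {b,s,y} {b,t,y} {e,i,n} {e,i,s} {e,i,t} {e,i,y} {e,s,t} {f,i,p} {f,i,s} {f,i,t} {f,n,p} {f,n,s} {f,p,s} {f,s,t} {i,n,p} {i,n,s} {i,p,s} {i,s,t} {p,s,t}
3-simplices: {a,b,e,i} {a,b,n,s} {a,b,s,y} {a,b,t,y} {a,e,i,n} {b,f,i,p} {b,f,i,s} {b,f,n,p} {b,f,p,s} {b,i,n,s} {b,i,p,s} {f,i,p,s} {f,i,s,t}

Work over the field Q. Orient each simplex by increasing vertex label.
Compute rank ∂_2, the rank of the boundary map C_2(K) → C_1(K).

n_0=10 n_1=43 n_2=49 n_3=13  [Q]
∂1: piv[ab,ae,af,ai,an,as,at,ay,bp] rk=9  ker:be,bf,bi,bn,bs,bt,by,ef,ei,en,ep,es,et,ey,fi,fn,fp,fs,ft,fy,in,ip,is,it,iy,np,ns,nt,ny,ps,pt,st,sy,ty
∂2: piv[abe,abf,abi,abn,abs,abt,aby,aei,aen,ain,ans,any,asy,aty,bep,bfi,bfn,bfp,bfs,bft,bip,bis,bnp,bps,bpt,bst,eis,eit,eiy,est] rk=30  ker:bei,bin,bns,bny,bsy,bty,ein,fip,fis,fit,fnp,fns,fps,fst,inp,ins,ips,ist,pst
∂3: piv[abei,abns,absy,abty,aein,bfip,bfis,bfnp,bfps,bins,bips,fist] rk=12  ker:fips
rk∂_2=30

rank∂_2=30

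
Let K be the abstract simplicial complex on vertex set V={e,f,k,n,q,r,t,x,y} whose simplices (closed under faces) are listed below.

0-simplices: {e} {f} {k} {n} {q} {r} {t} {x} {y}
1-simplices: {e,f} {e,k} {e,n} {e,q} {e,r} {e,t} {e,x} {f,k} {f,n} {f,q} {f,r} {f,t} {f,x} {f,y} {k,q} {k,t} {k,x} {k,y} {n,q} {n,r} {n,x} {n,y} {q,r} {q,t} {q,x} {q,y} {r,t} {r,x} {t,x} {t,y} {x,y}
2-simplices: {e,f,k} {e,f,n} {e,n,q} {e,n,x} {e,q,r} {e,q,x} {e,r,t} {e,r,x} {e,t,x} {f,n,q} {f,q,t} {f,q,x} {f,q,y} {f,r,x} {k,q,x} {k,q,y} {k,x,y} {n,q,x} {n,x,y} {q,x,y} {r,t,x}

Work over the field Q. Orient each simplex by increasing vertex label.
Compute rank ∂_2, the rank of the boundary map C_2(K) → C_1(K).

rank∂_2=18

n_0=9 n_1=31 n_2=21  [Q]
∂1: piv[ef,ek,en,eq,er,et,ex,fy] rk=8  ker:fk,fn,fq,fr,ft,fx,kq,kt,kx,ky,nq,nr,nx,ny,qr,qt,qx,qy,rt,rx,tx,ty,xy
∂2: piv[efk,efn,enq,enx,eqr,eqx,ert,erx,etx,fnq,fqt,fqx,fqy,frx,kqx,kqy,kxy,nxy] rk=18  ker:nqx,qxy,rtx
rk∂_2=18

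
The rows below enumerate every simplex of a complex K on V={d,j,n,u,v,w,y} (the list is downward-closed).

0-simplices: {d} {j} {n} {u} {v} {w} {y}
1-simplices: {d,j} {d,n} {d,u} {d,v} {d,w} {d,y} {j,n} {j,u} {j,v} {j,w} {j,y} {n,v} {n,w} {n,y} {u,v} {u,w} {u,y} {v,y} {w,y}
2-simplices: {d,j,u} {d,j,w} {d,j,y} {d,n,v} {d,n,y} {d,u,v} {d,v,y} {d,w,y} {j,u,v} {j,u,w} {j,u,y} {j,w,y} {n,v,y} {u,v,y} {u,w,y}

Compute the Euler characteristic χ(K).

χ(K)=3

n_0=7 n_1=19 n_2=15
χ=+7−19+15=3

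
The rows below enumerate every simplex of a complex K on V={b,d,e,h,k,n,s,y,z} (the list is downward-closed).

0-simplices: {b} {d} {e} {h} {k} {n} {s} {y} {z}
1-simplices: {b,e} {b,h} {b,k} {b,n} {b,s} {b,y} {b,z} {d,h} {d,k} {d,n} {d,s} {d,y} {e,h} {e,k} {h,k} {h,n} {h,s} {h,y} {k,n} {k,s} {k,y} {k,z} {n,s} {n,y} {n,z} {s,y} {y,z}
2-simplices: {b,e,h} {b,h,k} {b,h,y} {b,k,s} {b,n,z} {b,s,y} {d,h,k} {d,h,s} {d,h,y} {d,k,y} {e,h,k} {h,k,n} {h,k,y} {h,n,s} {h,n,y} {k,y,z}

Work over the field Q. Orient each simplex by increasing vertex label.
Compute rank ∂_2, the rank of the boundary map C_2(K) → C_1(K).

rank∂_2=15

n_0=9 n_1=27 n_2=16  [Q]
∂1: piv[be,bh,bk,bn,bs,by,bz,dh] rk=8  ker:dk,dn,ds,dy,eh,ek,hk,hn,hs,hy,kn,ks,ky,kz,ns,ny,nz,sy,yz
∂2: piv[beh,bhk,bhy,bks,bnz,bsy,dhk,dhs,dhy,dky,ehk,hkn,hns,hny,kyz] rk=15  ker:hky
rk∂_2=15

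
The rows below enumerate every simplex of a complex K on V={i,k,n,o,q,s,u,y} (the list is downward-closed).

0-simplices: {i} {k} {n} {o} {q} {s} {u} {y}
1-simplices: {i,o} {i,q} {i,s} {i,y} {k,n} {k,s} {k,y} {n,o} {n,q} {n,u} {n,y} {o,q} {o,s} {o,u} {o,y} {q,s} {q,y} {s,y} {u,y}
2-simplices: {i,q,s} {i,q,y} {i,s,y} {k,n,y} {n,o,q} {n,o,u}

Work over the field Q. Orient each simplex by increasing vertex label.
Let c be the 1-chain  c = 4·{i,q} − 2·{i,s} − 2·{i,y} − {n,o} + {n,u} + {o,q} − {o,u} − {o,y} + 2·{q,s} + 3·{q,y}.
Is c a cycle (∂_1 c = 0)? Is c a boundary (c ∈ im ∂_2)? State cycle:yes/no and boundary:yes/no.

n_0=8 n_1=19 n_2=6  [Q]
∂1: piv[io,iq,is,iy,kn,ks,nu] rk=7  ker:ky,no,nq,ny,oq,os,ou,oy,qs,qy,sy,uy
∂2: piv[iqs,iqy,isy,kny,noq,nou] rk=6
∂1c = 0
c vs im∂2: residual ≠ 0 ⇒ not boundary

cycle:yes boundary:no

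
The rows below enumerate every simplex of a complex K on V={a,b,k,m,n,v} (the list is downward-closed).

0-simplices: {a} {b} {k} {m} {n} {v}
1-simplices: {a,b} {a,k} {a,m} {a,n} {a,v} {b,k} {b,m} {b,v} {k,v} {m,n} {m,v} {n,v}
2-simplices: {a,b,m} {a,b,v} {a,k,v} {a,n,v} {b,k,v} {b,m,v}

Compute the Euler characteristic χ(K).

χ(K)=0

n_0=6 n_1=12 n_2=6
χ=+6−12+6=0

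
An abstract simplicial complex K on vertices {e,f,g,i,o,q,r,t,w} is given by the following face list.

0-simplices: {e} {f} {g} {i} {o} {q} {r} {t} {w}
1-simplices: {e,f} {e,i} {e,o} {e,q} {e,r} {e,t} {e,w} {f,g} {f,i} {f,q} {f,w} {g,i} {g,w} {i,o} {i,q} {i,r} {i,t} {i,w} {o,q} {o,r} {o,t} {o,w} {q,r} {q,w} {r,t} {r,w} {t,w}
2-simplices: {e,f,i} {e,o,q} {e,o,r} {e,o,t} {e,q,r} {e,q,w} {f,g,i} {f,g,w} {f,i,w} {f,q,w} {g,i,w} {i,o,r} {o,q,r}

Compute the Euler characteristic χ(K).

χ(K)=-5

n_0=9 n_1=27 n_2=13
χ=+9−27+13=-5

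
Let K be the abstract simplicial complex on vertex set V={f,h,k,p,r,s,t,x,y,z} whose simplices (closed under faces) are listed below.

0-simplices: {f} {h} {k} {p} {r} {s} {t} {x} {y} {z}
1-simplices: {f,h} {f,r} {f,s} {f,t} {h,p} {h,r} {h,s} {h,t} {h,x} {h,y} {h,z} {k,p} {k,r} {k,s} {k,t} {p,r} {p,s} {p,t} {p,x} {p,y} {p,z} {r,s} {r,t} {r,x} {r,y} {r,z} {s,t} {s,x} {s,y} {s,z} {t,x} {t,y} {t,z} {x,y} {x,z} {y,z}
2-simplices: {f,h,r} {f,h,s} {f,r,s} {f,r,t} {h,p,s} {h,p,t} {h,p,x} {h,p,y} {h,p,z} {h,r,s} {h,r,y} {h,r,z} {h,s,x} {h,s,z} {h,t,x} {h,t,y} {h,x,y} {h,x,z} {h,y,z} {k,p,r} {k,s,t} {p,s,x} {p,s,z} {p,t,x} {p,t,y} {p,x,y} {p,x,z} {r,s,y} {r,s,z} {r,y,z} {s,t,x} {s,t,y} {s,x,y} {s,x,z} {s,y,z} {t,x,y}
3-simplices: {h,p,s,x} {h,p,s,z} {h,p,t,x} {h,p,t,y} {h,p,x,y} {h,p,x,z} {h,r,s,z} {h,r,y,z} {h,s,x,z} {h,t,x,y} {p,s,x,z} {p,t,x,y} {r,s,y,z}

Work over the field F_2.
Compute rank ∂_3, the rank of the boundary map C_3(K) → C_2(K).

rank∂_3=11

n_0=10 n_1=36 n_2=36 n_3=13  [Z2]
∂1: piv[fh,fr,fs,ft,hp,hx,hy,hz,kp] rk=9  ker:hr,hs,ht,kr,ks,kt,pr,ps,pt,px,py,pz,rs,rt,rx,ry,rz,st,sx,sy,sz,tx,ty,tz,xy,xz,yz
∂2: piv[fhr,fhs,frs,frt,hps,hpt,hpx,hpy,hpz,hry,hrz,hsx,hsz,htx,hty,hxy,hxz,hyz,kpr,kst,rsy,stx] rk=22  ker:hrs,psx,psz,ptx,pty,pxy,pxz,rsz,ryz,sty,sxy,sxz,syz,txy
∂3: piv[hpsx,hpsz,hptx,hpty,hpxy,hpxz,hrsz,hryz,hsxz,htxy,rsyz] rk=11  ker:psxz,ptxy
rk∂_3=11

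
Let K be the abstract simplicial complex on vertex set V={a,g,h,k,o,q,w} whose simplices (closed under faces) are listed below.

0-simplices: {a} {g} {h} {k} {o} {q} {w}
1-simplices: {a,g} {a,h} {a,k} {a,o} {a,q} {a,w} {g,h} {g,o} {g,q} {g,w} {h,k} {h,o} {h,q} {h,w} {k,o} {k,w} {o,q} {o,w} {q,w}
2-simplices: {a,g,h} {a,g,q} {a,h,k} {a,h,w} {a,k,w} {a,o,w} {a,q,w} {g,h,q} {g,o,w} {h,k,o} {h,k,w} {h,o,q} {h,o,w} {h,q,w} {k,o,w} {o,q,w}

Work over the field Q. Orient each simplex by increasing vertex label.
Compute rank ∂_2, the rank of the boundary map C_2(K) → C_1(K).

rank∂_2=12

n_0=7 n_1=19 n_2=16  [Q]
∂1: piv[ag,ah,ak,ao,aq,aw] rk=6  ker:gh,go,gq,gw,hk,ho,hq,hw,ko,kw,oq,ow,qw
∂2: piv[agh,agq,ahk,ahw,akw,aow,aqw,ghq,gow,hko,hoq,how] rk=12  ker:hkw,hqw,kow,oqw
rk∂_2=12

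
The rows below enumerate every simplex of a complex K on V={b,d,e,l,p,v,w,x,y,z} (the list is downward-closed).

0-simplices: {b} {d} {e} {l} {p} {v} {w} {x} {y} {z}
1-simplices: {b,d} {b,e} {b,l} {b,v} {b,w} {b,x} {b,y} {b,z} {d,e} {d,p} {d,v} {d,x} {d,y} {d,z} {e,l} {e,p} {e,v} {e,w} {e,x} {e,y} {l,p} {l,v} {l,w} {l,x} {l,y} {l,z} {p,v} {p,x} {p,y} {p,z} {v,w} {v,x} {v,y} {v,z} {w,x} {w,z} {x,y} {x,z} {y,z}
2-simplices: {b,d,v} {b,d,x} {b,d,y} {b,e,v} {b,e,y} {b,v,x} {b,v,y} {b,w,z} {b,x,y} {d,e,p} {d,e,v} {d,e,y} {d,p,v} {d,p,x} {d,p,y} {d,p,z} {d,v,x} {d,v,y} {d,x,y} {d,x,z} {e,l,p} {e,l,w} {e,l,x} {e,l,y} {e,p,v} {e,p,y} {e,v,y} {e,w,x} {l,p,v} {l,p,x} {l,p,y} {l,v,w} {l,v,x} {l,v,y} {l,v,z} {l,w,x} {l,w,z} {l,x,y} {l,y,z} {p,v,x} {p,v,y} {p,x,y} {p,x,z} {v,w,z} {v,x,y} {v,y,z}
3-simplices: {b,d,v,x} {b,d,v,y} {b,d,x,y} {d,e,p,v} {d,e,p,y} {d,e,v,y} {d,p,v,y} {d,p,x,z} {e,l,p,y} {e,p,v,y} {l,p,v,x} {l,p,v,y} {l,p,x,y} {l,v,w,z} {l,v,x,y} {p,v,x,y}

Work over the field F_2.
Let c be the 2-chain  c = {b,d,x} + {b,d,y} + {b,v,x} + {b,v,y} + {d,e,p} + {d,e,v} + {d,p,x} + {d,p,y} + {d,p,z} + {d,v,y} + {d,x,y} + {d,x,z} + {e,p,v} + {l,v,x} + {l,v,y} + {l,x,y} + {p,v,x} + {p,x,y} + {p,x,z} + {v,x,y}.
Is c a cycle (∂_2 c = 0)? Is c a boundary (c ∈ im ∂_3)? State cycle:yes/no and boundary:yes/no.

cycle:yes boundary:no

n_0=10 n_1=39 n_2=46 n_3=16  [Z2]
∂1: piv[bd,be,bl,bv,bw,bx,by,bz,dp] rk=9  ker:de,dv,dx,dy,dz,el,ep,ev,ew,ex,ey,lp,lv,lw,lx,ly,lz,pv,px,py,pz,vw,vx,vy,vz,wx,wz,xy,xz,yz
∂2: piv[bdv,bdx,bdy,bev,bey,bvx,bvy,bwz,bxy,dep,dev,dpv,dpx,dpy,dpz,dxz,elp,elw,elx,ely,ewx,lpv,lpx,lvw,lvz,lwz,lyz] rk=27  ker:dey,dvx,dvy,dxy,epv,epy,evy,lpy,lvx,lvy,lwx,lxy,pvx,pvy,pxy,pxz,vwz,vxy,vyz
∂3: piv[bdvx,bdvy,bdxy,depv,depy,devy,dpvy,dpxz,elpy,lpvx,lpvy,lpxy,lvwz,lvxy] rk=14  ker:epvy,pvxy
∂2c = 0
c vs im∂3: residual ≠ 0 ⇒ not boundary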